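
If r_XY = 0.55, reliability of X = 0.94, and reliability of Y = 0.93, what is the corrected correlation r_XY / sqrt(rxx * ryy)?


r_corrected = rxy / sqrt(rxx * ryy)
= 0.55 / sqrt(0.94 * 0.93)
= 0.55 / sqrt(0.8742)
= 0.55 / 0.934987
r_corrected = 0.5882

0.5882


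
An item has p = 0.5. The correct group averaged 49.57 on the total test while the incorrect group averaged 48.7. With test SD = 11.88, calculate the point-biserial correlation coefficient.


q = 1 - p = 0.5
rpb = ((M1 - M0) / SD) * sqrt(p * q)
rpb = ((49.57 - 48.7) / 11.88) * sqrt(0.5 * 0.5)
rpb = 0.0366

0.0366


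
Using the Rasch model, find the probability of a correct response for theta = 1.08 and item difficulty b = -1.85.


theta - b = 1.08 - -1.85 = 2.93
exp(-(theta - b)) = exp(-2.93) = 0.0534
P = 1 / (1 + 0.0534)
P = 0.9493

0.9493


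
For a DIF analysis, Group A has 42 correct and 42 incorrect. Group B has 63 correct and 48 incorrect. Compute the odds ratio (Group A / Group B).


Odds_A = 42/42 = 1.0
Odds_B = 63/48 = 1.3125
OR = Odds_A / Odds_B = 1.0 / 1.3125
Exactly, OR = (42 * 48) / (42 * 63) = 2016 / 2646
OR = 0.7619

0.7619


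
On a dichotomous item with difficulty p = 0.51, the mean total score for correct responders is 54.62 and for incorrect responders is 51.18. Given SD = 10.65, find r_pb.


q = 1 - p = 0.49
rpb = ((M1 - M0) / SD) * sqrt(p * q)
rpb = ((54.62 - 51.18) / 10.65) * sqrt(0.51 * 0.49)
rpb = 0.1615

0.1615


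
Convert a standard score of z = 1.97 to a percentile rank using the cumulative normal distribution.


CDF(z) = 0.5 * (1 + erf(z/sqrt(2)))
erf(1.393) = 0.9512
CDF = 0.9756
Percentile rank = 0.9756 * 100 = 97.56

97.56


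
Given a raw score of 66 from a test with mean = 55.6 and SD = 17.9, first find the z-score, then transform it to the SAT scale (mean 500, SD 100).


z = (X - mean) / SD = (66 - 55.6) / 17.9
z = 10.4 / 17.9
z = 0.581
SAT-scale = SAT = 500 + 100z
Carry z at full precision (z = 10.4 / 17.9) into the conversion:
SAT-scale = 500 + 100 * (10.4 / 17.9) = 500 + 1040 / 17.9
SAT-scale = 500 + 58.1006
SAT-scale = 558.1006

558.1006


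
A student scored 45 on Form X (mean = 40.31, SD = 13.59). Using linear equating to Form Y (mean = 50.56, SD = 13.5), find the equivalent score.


slope = SD_Y / SD_X = 13.5 / 13.59 ~ 0.9934
intercept = mean_Y - slope * mean_X = 50.56 - (13.5 / 13.59) * 40.31 ~ 10.517
Y = slope * X + intercept. To avoid rounding drift from the rounded slope/intercept, evaluate the equivalent form Y = mean_Y + SD_Y * (X - mean_X) / SD_X at full precision:
Y = 50.56 + 13.5 * (45 - 40.31) / 13.59
Y = 50.56 + 13.5 * 4.69 / 13.59
Y = 50.56 + 63.315 / 13.59
Y = 50.56 + 4.6589
Y = 55.2189

55.2189


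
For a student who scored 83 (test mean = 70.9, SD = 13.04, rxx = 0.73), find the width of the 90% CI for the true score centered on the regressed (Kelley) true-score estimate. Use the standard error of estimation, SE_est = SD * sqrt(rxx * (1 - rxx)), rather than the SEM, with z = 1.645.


True score estimate = 0.73*83 + 0.27*70.9 = 79.733
SE_est = SD * sqrt(rxx * (1 - rxx)) = 13.04 * sqrt(0.73 * 0.27) = 13.04 * sqrt(0.1971) = 5.789231
CI = T_est +/- z * SE_est, so width = 2 * z * SE_est = 2 * 1.645 * 5.789231
Width = 19.0466

19.0466


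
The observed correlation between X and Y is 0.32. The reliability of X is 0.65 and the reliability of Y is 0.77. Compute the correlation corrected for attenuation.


r_corrected = rxy / sqrt(rxx * ryy)
= 0.32 / sqrt(0.65 * 0.77)
= 0.32 / sqrt(0.5005)
= 0.32 / 0.70746
r_corrected = 0.4523

0.4523


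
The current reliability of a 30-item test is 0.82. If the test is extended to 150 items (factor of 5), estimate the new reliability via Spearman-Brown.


r_new = (n * rxx) / (1 + (n-1) * rxx)
r_new = (5 * 0.82) / (1 + 4 * 0.82)
r_new = 4.1 / 4.28
r_new = 0.9579

0.9579


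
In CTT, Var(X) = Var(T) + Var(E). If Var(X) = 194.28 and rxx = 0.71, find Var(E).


var_true = rxx * var_obs = 0.71 * 194.28 = 137.9388
var_error = var_obs - var_true
var_error = 194.28 - 137.9388
var_error = 56.3412

56.3412


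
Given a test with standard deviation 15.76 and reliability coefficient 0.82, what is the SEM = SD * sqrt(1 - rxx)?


SEM = SD * sqrt(1 - rxx)
SEM = 15.76 * sqrt(1 - 0.82)
SEM = 15.76 * sqrt(0.18) = 15.76 * 0.424264
SEM = 6.6864

6.6864


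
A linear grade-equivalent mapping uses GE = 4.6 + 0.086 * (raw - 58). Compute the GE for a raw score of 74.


raw - median = 74 - 58 = 16
slope * diff = 0.086 * 16 = 1.376
GE = 4.6 + 1.376
GE = 5.976

5.976


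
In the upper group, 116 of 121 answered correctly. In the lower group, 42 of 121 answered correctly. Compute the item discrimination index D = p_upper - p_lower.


p_upper = 116/121 = 0.9587
p_lower = 42/121 = 0.3471
D = 0.9587 - 0.3471 = 0.6116

0.6116


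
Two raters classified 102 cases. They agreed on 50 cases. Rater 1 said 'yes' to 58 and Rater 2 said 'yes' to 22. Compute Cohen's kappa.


P_o = 50/102 = 0.490196
P_e = (58*22 + 44*80) / 10404 = 0.460977
kappa = (P_o - P_e) / (1 - P_e)
kappa = (0.490196 - 0.460977) / (1 - 0.460977)
kappa = 0.0542

0.0542


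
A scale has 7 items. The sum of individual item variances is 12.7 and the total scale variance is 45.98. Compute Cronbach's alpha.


alpha = (k/(k-1)) * (1 - sum(si^2)/s_total^2)
= (7/6) * (1 - 12.7/45.98)
alpha = 0.8444

0.8444


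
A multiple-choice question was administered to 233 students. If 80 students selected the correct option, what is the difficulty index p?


Item difficulty p = number correct / total examinees
p = 80 / 233
p = 0.3433

0.3433


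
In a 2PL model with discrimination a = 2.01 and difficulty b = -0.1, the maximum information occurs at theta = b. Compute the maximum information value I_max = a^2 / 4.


For 2PL, max info at theta = b = -0.1
I_max = a^2 / 4 = 2.01^2 / 4
= 4.0401 / 4
I_max = 1.01

1.01


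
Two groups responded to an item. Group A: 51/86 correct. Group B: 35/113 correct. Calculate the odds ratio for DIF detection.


Odds_A = 51/35 = 1.4571
Odds_B = 35/78 = 0.4487
OR = Odds_A / Odds_B = 1.4571 / 0.4487
Exactly, OR = (51 * 78) / (35 * 35) = 3978 / 1225
OR = 3.2473

3.2473


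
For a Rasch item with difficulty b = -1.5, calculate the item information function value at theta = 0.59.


P = 1/(1+exp(-(0.59--1.5))) = 0.8899
I = P*(1-P) = 0.8899 * 0.1101
I = 0.098

0.098


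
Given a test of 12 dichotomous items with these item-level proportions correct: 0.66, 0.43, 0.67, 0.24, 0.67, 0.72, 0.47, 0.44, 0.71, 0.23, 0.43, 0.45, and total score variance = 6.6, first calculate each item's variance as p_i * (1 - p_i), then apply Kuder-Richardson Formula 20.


For each item, compute p_i * q_i:
  Item 1: 0.66 * 0.34 = 0.2244
  Item 2: 0.43 * 0.57 = 0.2451
  Item 3: 0.67 * 0.33 = 0.2211
  Item 4: 0.24 * 0.76 = 0.1824
  Item 5: 0.67 * 0.33 = 0.2211
  Item 6: 0.72 * 0.28 = 0.2016
  Item 7: 0.47 * 0.53 = 0.2491
  Item 8: 0.44 * 0.56 = 0.2464
  Item 9: 0.71 * 0.29 = 0.2059
  Item 10: 0.23 * 0.77 = 0.1771
  Item 11: 0.43 * 0.57 = 0.2451
  Item 12: 0.45 * 0.55 = 0.2475
Sum(p_i * q_i) = 0.2244 + 0.2451 + 0.2211 + 0.1824 + 0.2211 + 0.2016 + 0.2491 + 0.2464 + 0.2059 + 0.1771 + 0.2451 + 0.2475 = 2.6668
KR-20 = (k/(k-1)) * (1 - Sum(p_i*q_i) / Var_total)
= (12/11) * (1 - 2.6668/6.6)
= 1.0909 * 0.5959
KR-20 = 0.6501

0.6501


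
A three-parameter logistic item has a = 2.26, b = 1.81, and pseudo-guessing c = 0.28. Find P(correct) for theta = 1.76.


logit = 2.26*(1.76 - 1.81) = -0.113
P* = 1/(1 + exp(--0.113)) = 0.4718
P = 0.28 + (1 - 0.28) * 0.4718
P = 0.6197

0.6197


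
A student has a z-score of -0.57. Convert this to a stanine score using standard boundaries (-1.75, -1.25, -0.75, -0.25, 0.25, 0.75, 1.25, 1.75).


Stanine boundaries: [-1.75, -1.25, -0.75, -0.25, 0.25, 0.75, 1.25, 1.75]
z = -0.57
Check each boundary:
  z >= -1.75 -> could be stanine 2
  z >= -1.25 -> could be stanine 3
  z >= -0.75 -> could be stanine 4
  z < -0.25
  z < 0.25
  z < 0.75
  z < 1.25
  z < 1.75
Highest qualifying boundary gives stanine = 4

4


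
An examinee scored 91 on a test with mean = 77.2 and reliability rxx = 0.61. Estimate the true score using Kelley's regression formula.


T_est = rxx * X + (1 - rxx) * mean
T_est = 0.61 * 91 + 0.39 * 77.2
T_est = 55.51 + 30.108
T_est = 85.618

85.618


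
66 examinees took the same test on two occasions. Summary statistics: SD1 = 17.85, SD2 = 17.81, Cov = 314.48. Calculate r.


r = cov(X,Y) / (SD_X * SD_Y)
r = 314.48 / (17.85 * 17.81)
r = 314.48 / 317.9085
r = 0.9892

0.9892


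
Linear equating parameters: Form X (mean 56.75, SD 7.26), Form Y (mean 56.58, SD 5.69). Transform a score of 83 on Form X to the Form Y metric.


slope = SD_Y / SD_X = 5.69 / 7.26 ~ 0.7837
intercept = mean_Y - slope * mean_X = 56.58 - (5.69 / 7.26) * 56.75 ~ 12.1024
Y = slope * X + intercept. To avoid rounding drift from the rounded slope/intercept, evaluate the equivalent form Y = mean_Y + SD_Y * (X - mean_X) / SD_X at full precision:
Y = 56.58 + 5.69 * (83 - 56.75) / 7.26
Y = 56.58 + 5.69 * 26.25 / 7.26
Y = 56.58 + 149.3625 / 7.26
Y = 56.58 + 20.5733
Y = 77.1533

77.1533


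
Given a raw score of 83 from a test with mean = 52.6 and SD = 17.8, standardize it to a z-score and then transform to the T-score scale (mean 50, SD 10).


z = (X - mean) / SD = (83 - 52.6) / 17.8
z = 30.4 / 17.8
z = 1.7079
T-score = T = 50 + 10z
Carry z at full precision (z = 30.4 / 17.8) into the conversion:
T-score = 50 + 10 * (30.4 / 17.8) = 50 + 304 / 17.8
T-score = 50 + 17.0787
T-score = 67.0787

67.0787


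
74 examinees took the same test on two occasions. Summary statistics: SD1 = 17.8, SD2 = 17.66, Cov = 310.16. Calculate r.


r = cov(X,Y) / (SD_X * SD_Y)
r = 310.16 / (17.8 * 17.66)
r = 310.16 / 314.348
r = 0.9867

0.9867


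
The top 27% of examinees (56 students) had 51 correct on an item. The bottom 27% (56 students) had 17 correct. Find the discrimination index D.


p_upper = 51/56 = 0.9107
p_lower = 17/56 = 0.3036
D = 0.9107 - 0.3036 = 0.6071

0.6071


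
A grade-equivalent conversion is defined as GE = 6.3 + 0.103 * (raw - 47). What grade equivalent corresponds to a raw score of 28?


raw - median = 28 - 47 = -19
slope * diff = 0.103 * -19 = -1.957
GE = 6.3 + -1.957
GE = 4.343

4.343


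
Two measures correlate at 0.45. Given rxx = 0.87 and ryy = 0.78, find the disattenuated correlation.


r_corrected = rxy / sqrt(rxx * ryy)
= 0.45 / sqrt(0.87 * 0.78)
= 0.45 / sqrt(0.6786)
= 0.45 / 0.823772
r_corrected = 0.5463

0.5463


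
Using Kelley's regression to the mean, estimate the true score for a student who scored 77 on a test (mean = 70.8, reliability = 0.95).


T_est = rxx * X + (1 - rxx) * mean
T_est = 0.95 * 77 + 0.05 * 70.8
T_est = 73.15 + 3.54
T_est = 76.69

76.69


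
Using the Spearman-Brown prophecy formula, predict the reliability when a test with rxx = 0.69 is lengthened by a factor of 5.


r_new = (n * rxx) / (1 + (n-1) * rxx)
r_new = (5 * 0.69) / (1 + 4 * 0.69)
r_new = 3.45 / 3.76
r_new = 0.9176

0.9176


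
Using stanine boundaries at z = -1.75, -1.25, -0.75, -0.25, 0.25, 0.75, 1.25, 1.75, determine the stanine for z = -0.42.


Stanine boundaries: [-1.75, -1.25, -0.75, -0.25, 0.25, 0.75, 1.25, 1.75]
z = -0.42
Check each boundary:
  z >= -1.75 -> could be stanine 2
  z >= -1.25 -> could be stanine 3
  z >= -0.75 -> could be stanine 4
  z < -0.25
  z < 0.25
  z < 0.75
  z < 1.25
  z < 1.75
Highest qualifying boundary gives stanine = 4

4


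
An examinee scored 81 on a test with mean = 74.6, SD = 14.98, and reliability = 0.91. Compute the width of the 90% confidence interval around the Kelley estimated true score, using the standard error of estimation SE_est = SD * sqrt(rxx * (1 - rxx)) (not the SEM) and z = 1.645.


True score estimate = 0.91*81 + 0.09*74.6 = 80.424
SE_est = SD * sqrt(rxx * (1 - rxx)) = 14.98 * sqrt(0.91 * 0.09) = 14.98 * sqrt(0.0819) = 4.287003
CI = T_est +/- z * SE_est, so width = 2 * z * SE_est = 2 * 1.645 * 4.287003
Width = 14.1042

14.1042


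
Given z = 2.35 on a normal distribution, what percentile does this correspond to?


CDF(z) = 0.5 * (1 + erf(z/sqrt(2)))
erf(1.6617) = 0.9812
CDF = 0.9906
Percentile rank = 0.9906 * 100 = 99.06

99.06


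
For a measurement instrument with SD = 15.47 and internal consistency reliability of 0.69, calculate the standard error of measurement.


SEM = SD * sqrt(1 - rxx)
SEM = 15.47 * sqrt(1 - 0.69)
SEM = 15.47 * sqrt(0.31) = 15.47 * 0.556776
SEM = 8.6133

8.6133


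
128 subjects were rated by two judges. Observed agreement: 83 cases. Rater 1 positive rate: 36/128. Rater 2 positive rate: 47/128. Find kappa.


P_o = 83/128 = 0.648438
P_e = (36*47 + 92*81) / 16384 = 0.558105
kappa = (P_o - P_e) / (1 - P_e)
kappa = (0.648438 - 0.558105) / (1 - 0.558105)
kappa = 0.2044

0.2044


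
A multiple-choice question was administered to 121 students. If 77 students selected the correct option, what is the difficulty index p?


Item difficulty p = number correct / total examinees
p = 77 / 121
p = 0.6364

0.6364


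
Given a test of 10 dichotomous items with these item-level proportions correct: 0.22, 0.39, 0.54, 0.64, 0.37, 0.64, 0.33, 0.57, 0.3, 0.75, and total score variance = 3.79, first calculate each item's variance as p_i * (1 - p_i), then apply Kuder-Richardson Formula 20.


For each item, compute p_i * q_i:
  Item 1: 0.22 * 0.78 = 0.1716
  Item 2: 0.39 * 0.61 = 0.2379
  Item 3: 0.54 * 0.46 = 0.2484
  Item 4: 0.64 * 0.36 = 0.2304
  Item 5: 0.37 * 0.63 = 0.2331
  Item 6: 0.64 * 0.36 = 0.2304
  Item 7: 0.33 * 0.67 = 0.2211
  Item 8: 0.57 * 0.43 = 0.2451
  Item 9: 0.3 * 0.7 = 0.21
  Item 10: 0.75 * 0.25 = 0.1875
Sum(p_i * q_i) = 0.1716 + 0.2379 + 0.2484 + 0.2304 + 0.2331 + 0.2304 + 0.2211 + 0.2451 + 0.21 + 0.1875 = 2.2155
KR-20 = (k/(k-1)) * (1 - Sum(p_i*q_i) / Var_total)
= (10/9) * (1 - 2.2155/3.79)
= 1.1111 * 0.4154
KR-20 = 0.4616

0.4616


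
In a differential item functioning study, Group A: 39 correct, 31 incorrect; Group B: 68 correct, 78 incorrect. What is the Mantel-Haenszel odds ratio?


Odds_A = 39/31 = 1.2581
Odds_B = 68/78 = 0.8718
OR = Odds_A / Odds_B = 1.2581 / 0.8718
Exactly, OR = (39 * 78) / (31 * 68) = 3042 / 2108
OR = 1.4431

1.4431


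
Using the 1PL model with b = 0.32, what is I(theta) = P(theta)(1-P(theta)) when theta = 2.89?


P = 1/(1+exp(-(2.89-0.32))) = 0.9289
I = P*(1-P) = 0.9289 * 0.0711
I = 0.066

0.066


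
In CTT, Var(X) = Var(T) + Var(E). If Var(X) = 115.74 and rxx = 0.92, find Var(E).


var_true = rxx * var_obs = 0.92 * 115.74 = 106.4808
var_error = var_obs - var_true
var_error = 115.74 - 106.4808
var_error = 9.2592

9.2592


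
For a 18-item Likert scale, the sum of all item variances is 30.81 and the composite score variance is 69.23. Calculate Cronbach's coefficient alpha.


alpha = (k/(k-1)) * (1 - sum(si^2)/s_total^2)
= (18/17) * (1 - 30.81/69.23)
alpha = 0.5876

0.5876


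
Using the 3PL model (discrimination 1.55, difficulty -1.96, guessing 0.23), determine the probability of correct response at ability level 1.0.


logit = 1.55*(1.0 - -1.96) = 4.588
P* = 1/(1 + exp(-4.588)) = 0.9899
P = 0.23 + (1 - 0.23) * 0.9899
P = 0.9922

0.9922


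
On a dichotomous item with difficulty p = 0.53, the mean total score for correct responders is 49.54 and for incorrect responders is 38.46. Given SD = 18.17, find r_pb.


q = 1 - p = 0.47
rpb = ((M1 - M0) / SD) * sqrt(p * q)
rpb = ((49.54 - 38.46) / 18.17) * sqrt(0.53 * 0.47)
rpb = 0.3043

0.3043


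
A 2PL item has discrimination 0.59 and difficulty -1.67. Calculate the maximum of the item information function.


For 2PL, max info at theta = b = -1.67
I_max = a^2 / 4 = 0.59^2 / 4
= 0.3481 / 4
I_max = 0.087

0.087


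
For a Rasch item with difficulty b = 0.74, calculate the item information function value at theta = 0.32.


P = 1/(1+exp(-(0.32-0.74))) = 0.3965
I = P*(1-P) = 0.3965 * 0.6035
I = 0.2393

0.2393


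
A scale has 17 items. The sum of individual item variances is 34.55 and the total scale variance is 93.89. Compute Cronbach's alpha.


alpha = (k/(k-1)) * (1 - sum(si^2)/s_total^2)
= (17/16) * (1 - 34.55/93.89)
alpha = 0.6715

0.6715


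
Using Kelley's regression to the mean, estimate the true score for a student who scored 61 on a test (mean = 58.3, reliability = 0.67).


T_est = rxx * X + (1 - rxx) * mean
T_est = 0.67 * 61 + 0.33 * 58.3
T_est = 40.87 + 19.239
T_est = 60.109

60.109


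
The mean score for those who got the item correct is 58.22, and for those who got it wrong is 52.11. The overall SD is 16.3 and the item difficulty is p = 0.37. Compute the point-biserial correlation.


q = 1 - p = 0.63
rpb = ((M1 - M0) / SD) * sqrt(p * q)
rpb = ((58.22 - 52.11) / 16.3) * sqrt(0.37 * 0.63)
rpb = 0.181

0.181


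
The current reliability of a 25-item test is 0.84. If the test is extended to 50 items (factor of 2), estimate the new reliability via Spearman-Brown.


r_new = (n * rxx) / (1 + (n-1) * rxx)
r_new = (2 * 0.84) / (1 + 1 * 0.84)
r_new = 1.68 / 1.84
r_new = 0.913

0.913


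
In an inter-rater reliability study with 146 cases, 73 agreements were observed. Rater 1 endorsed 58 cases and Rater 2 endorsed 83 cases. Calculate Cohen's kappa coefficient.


P_o = 73/146 = 0.5
P_e = (58*83 + 88*63) / 21316 = 0.485926
kappa = (P_o - P_e) / (1 - P_e)
kappa = (0.5 - 0.485926) / (1 - 0.485926)
kappa = 0.0274

0.0274


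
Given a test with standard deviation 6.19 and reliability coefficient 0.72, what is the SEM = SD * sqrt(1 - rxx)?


SEM = SD * sqrt(1 - rxx)
SEM = 6.19 * sqrt(1 - 0.72)
SEM = 6.19 * sqrt(0.28) = 6.19 * 0.52915
SEM = 3.2754

3.2754


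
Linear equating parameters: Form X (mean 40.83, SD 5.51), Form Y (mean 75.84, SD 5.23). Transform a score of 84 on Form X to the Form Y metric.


slope = SD_Y / SD_X = 5.23 / 5.51 ~ 0.9492
intercept = mean_Y - slope * mean_X = 75.84 - (5.23 / 5.51) * 40.83 ~ 37.0848
Y = slope * X + intercept. To avoid rounding drift from the rounded slope/intercept, evaluate the equivalent form Y = mean_Y + SD_Y * (X - mean_X) / SD_X at full precision:
Y = 75.84 + 5.23 * (84 - 40.83) / 5.51
Y = 75.84 + 5.23 * 43.17 / 5.51
Y = 75.84 + 225.7791 / 5.51
Y = 75.84 + 40.9762
Y = 116.8162

116.8162


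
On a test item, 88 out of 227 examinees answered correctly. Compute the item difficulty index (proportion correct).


Item difficulty p = number correct / total examinees
p = 88 / 227
p = 0.3877

0.3877


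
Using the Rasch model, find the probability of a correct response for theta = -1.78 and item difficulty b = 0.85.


theta - b = -1.78 - 0.85 = -2.63
exp(-(theta - b)) = exp(2.63) = 13.8738
P = 1 / (1 + 13.8738)
P = 0.0672

0.0672


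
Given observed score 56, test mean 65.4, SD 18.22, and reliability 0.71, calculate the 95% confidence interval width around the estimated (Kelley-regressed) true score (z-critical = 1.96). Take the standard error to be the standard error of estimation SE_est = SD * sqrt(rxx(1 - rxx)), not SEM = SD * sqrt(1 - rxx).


True score estimate = 0.71*56 + 0.29*65.4 = 58.726
SE_est = SD * sqrt(rxx * (1 - rxx)) = 18.22 * sqrt(0.71 * 0.29) = 18.22 * sqrt(0.2059) = 8.267545
CI = T_est +/- z * SE_est, so width = 2 * z * SE_est = 2 * 1.96 * 8.267545
Width = 32.4088

32.4088


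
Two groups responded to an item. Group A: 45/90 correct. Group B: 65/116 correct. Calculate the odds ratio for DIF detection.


Odds_A = 45/45 = 1.0
Odds_B = 65/51 = 1.2745
OR = Odds_A / Odds_B = 1.0 / 1.2745
Exactly, OR = (45 * 51) / (45 * 65) = 2295 / 2925
OR = 0.7846

0.7846


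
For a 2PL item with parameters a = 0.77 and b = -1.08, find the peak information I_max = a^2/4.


For 2PL, max info at theta = b = -1.08
I_max = a^2 / 4 = 0.77^2 / 4
= 0.5929 / 4
I_max = 0.1482

0.1482


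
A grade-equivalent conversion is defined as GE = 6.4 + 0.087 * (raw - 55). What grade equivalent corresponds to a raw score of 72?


raw - median = 72 - 55 = 17
slope * diff = 0.087 * 17 = 1.479
GE = 6.4 + 1.479
GE = 7.879

7.879


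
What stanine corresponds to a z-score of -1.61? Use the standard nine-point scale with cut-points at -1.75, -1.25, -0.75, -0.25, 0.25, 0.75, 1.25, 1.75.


Stanine boundaries: [-1.75, -1.25, -0.75, -0.25, 0.25, 0.75, 1.25, 1.75]
z = -1.61
Check each boundary:
  z >= -1.75 -> could be stanine 2
  z < -1.25
  z < -0.75
  z < -0.25
  z < 0.25
  z < 0.75
  z < 1.25
  z < 1.75
Highest qualifying boundary gives stanine = 2

2


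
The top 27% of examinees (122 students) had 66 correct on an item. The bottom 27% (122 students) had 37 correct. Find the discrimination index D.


p_upper = 66/122 = 0.541
p_lower = 37/122 = 0.3033
D = 0.541 - 0.3033 = 0.2377

0.2377


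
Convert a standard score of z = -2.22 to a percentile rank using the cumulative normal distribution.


CDF(z) = 0.5 * (1 + erf(z/sqrt(2)))
erf(-1.5698) = -0.9736
CDF = 0.0132
Percentile rank = 0.0132 * 100 = 1.32

1.32


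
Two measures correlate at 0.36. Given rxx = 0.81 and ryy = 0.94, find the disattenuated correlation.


r_corrected = rxy / sqrt(rxx * ryy)
= 0.36 / sqrt(0.81 * 0.94)
= 0.36 / sqrt(0.7614)
= 0.36 / 0.872582
r_corrected = 0.4126

0.4126


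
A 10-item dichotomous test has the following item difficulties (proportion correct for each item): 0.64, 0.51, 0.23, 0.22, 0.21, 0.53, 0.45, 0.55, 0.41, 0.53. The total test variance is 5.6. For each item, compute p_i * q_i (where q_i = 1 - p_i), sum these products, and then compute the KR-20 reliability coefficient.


For each item, compute p_i * q_i:
  Item 1: 0.64 * 0.36 = 0.2304
  Item 2: 0.51 * 0.49 = 0.2499
  Item 3: 0.23 * 0.77 = 0.1771
  Item 4: 0.22 * 0.78 = 0.1716
  Item 5: 0.21 * 0.79 = 0.1659
  Item 6: 0.53 * 0.47 = 0.2491
  Item 7: 0.45 * 0.55 = 0.2475
  Item 8: 0.55 * 0.45 = 0.2475
  Item 9: 0.41 * 0.59 = 0.2419
  Item 10: 0.53 * 0.47 = 0.2491
Sum(p_i * q_i) = 0.2304 + 0.2499 + 0.1771 + 0.1716 + 0.1659 + 0.2491 + 0.2475 + 0.2475 + 0.2419 + 0.2491 = 2.23
KR-20 = (k/(k-1)) * (1 - Sum(p_i*q_i) / Var_total)
= (10/9) * (1 - 2.23/5.6)
= 1.1111 * 0.6018
KR-20 = 0.6687

0.6687


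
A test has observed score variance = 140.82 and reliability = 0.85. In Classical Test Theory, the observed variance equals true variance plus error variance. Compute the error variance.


var_true = rxx * var_obs = 0.85 * 140.82 = 119.697
var_error = var_obs - var_true
var_error = 140.82 - 119.697
var_error = 21.123

21.123


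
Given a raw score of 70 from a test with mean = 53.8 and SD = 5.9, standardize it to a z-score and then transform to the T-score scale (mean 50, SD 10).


z = (X - mean) / SD = (70 - 53.8) / 5.9
z = 16.2 / 5.9
z = 2.7458
T-score = T = 50 + 10z
Carry z at full precision (z = 16.2 / 5.9) into the conversion:
T-score = 50 + 10 * (16.2 / 5.9) = 50 + 162 / 5.9
T-score = 50 + 27.4576
T-score = 77.4576

77.4576


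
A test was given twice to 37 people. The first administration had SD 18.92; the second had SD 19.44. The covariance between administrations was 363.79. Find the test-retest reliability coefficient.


r = cov(X,Y) / (SD_X * SD_Y)
r = 363.79 / (18.92 * 19.44)
r = 363.79 / 367.8048
r = 0.9891

0.9891


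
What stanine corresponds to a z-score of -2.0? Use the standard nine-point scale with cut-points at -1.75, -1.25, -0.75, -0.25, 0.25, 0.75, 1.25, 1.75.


Stanine boundaries: [-1.75, -1.25, -0.75, -0.25, 0.25, 0.75, 1.25, 1.75]
z = -2.0
Check each boundary:
  z < -1.75
  z < -1.25
  z < -0.75
  z < -0.25
  z < 0.25
  z < 0.75
  z < 1.25
  z < 1.75
Highest qualifying boundary gives stanine = 1

1


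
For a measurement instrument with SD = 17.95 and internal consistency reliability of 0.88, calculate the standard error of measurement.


SEM = SD * sqrt(1 - rxx)
SEM = 17.95 * sqrt(1 - 0.88)
SEM = 17.95 * sqrt(0.12) = 17.95 * 0.34641
SEM = 6.2181

6.2181


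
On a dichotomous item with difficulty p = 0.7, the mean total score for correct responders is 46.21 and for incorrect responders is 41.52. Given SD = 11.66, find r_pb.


q = 1 - p = 0.3
rpb = ((M1 - M0) / SD) * sqrt(p * q)
rpb = ((46.21 - 41.52) / 11.66) * sqrt(0.7 * 0.3)
rpb = 0.1843

0.1843


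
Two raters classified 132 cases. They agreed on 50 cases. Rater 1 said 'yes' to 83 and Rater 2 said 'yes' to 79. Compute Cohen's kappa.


P_o = 50/132 = 0.378788
P_e = (83*79 + 49*53) / 17424 = 0.525367
kappa = (P_o - P_e) / (1 - P_e)
kappa = (0.378788 - 0.525367) / (1 - 0.525367)
kappa = -0.3088

-0.3088


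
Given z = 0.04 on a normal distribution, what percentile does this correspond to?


CDF(z) = 0.5 * (1 + erf(z/sqrt(2)))
erf(0.0283) = 0.0319
CDF = 0.516
Percentile rank = 0.516 * 100 = 51.6

51.6


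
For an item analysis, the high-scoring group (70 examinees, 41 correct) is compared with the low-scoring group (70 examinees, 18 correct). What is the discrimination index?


p_upper = 41/70 = 0.5857
p_lower = 18/70 = 0.2571
D = 0.5857 - 0.2571 = 0.3286

0.3286


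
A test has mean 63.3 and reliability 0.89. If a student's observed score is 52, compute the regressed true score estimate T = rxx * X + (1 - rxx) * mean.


T_est = rxx * X + (1 - rxx) * mean
T_est = 0.89 * 52 + 0.11 * 63.3
T_est = 46.28 + 6.963
T_est = 53.243

53.243


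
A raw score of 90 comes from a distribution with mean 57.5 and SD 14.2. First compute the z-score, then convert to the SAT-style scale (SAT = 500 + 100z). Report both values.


z = (X - mean) / SD = (90 - 57.5) / 14.2
z = 32.5 / 14.2
z = 2.2887
SAT-scale = SAT = 500 + 100z
Carry z at full precision (z = 32.5 / 14.2) into the conversion:
SAT-scale = 500 + 100 * (32.5 / 14.2) = 500 + 3250 / 14.2
SAT-scale = 500 + 228.8732
SAT-scale = 728.8732

728.8732


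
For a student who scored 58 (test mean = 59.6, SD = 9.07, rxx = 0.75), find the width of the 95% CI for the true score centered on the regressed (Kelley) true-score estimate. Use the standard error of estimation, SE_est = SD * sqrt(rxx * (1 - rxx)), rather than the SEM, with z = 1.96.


True score estimate = 0.75*58 + 0.25*59.6 = 58.4
SE_est = SD * sqrt(rxx * (1 - rxx)) = 9.07 * sqrt(0.75 * 0.25) = 9.07 * sqrt(0.1875) = 3.927425
CI = T_est +/- z * SE_est, so width = 2 * z * SE_est = 2 * 1.96 * 3.927425
Width = 15.3955

15.3955


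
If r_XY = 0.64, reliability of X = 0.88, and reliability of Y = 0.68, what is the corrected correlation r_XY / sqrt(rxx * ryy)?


r_corrected = rxy / sqrt(rxx * ryy)
= 0.64 / sqrt(0.88 * 0.68)
= 0.64 / sqrt(0.5984)
= 0.64 / 0.773563
r_corrected = 0.8273

0.8273


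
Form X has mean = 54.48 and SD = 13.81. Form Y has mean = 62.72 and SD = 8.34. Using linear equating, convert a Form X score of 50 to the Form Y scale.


slope = SD_Y / SD_X = 8.34 / 13.81 ~ 0.6039
intercept = mean_Y - slope * mean_X = 62.72 - (8.34 / 13.81) * 54.48 ~ 29.819
Y = slope * X + intercept. To avoid rounding drift from the rounded slope/intercept, evaluate the equivalent form Y = mean_Y + SD_Y * (X - mean_X) / SD_X at full precision:
Y = 62.72 + 8.34 * (50 - 54.48) / 13.81
Y = 62.72 - 8.34 * 4.48 / 13.81
Y = 62.72 - 37.3632 / 13.81
Y = 62.72 - 2.7055
Y = 60.0145

60.0145


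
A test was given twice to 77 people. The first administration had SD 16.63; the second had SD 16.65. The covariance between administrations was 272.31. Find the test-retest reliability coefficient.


r = cov(X,Y) / (SD_X * SD_Y)
r = 272.31 / (16.63 * 16.65)
r = 272.31 / 276.8895
r = 0.9835

0.9835


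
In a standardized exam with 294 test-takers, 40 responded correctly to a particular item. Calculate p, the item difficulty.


Item difficulty p = number correct / total examinees
p = 40 / 294
p = 0.1361

0.1361


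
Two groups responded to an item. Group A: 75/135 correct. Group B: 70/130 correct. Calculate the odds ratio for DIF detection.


Odds_A = 75/60 = 1.25
Odds_B = 70/60 = 1.1667
OR = Odds_A / Odds_B = 1.25 / 1.1667
Exactly, OR = (75 * 60) / (60 * 70) = 4500 / 4200
OR = 1.0714

1.0714


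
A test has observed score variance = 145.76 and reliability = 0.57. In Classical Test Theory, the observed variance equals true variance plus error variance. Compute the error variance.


var_true = rxx * var_obs = 0.57 * 145.76 = 83.0832
var_error = var_obs - var_true
var_error = 145.76 - 83.0832
var_error = 62.6768

62.6768


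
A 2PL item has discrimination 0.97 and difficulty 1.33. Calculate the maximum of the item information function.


For 2PL, max info at theta = b = 1.33
I_max = a^2 / 4 = 0.97^2 / 4
= 0.9409 / 4
I_max = 0.2352

0.2352


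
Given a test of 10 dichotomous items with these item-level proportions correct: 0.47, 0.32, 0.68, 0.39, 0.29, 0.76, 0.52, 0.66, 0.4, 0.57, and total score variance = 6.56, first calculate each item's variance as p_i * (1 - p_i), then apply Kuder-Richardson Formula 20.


For each item, compute p_i * q_i:
  Item 1: 0.47 * 0.53 = 0.2491
  Item 2: 0.32 * 0.68 = 0.2176
  Item 3: 0.68 * 0.32 = 0.2176
  Item 4: 0.39 * 0.61 = 0.2379
  Item 5: 0.29 * 0.71 = 0.2059
  Item 6: 0.76 * 0.24 = 0.1824
  Item 7: 0.52 * 0.48 = 0.2496
  Item 8: 0.66 * 0.34 = 0.2244
  Item 9: 0.4 * 0.6 = 0.24
  Item 10: 0.57 * 0.43 = 0.2451
Sum(p_i * q_i) = 0.2491 + 0.2176 + 0.2176 + 0.2379 + 0.2059 + 0.1824 + 0.2496 + 0.2244 + 0.24 + 0.2451 = 2.2696
KR-20 = (k/(k-1)) * (1 - Sum(p_i*q_i) / Var_total)
= (10/9) * (1 - 2.2696/6.56)
= 1.1111 * 0.654
KR-20 = 0.7267

0.7267


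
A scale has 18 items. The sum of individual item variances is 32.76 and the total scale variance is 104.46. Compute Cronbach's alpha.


alpha = (k/(k-1)) * (1 - sum(si^2)/s_total^2)
= (18/17) * (1 - 32.76/104.46)
alpha = 0.7268

0.7268


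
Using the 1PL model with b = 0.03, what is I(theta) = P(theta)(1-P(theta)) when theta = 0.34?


P = 1/(1+exp(-(0.34-0.03))) = 0.5769
I = P*(1-P) = 0.5769 * 0.4231
I = 0.2441

0.2441


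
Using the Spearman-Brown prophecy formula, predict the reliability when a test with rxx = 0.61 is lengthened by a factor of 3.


r_new = (n * rxx) / (1 + (n-1) * rxx)
r_new = (3 * 0.61) / (1 + 2 * 0.61)
r_new = 1.83 / 2.22
r_new = 0.8243

0.8243


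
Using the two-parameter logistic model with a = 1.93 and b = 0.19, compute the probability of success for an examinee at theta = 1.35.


a*(theta - b) = 1.93 * (1.35 - 0.19) = 2.2388
exp(-2.2388) = 0.1066
P = 1 / (1 + 0.1066)
P = 0.9037

0.9037


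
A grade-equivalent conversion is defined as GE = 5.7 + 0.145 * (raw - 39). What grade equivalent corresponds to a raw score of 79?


raw - median = 79 - 39 = 40
slope * diff = 0.145 * 40 = 5.8
GE = 5.7 + 5.8
GE = 11.5

11.5


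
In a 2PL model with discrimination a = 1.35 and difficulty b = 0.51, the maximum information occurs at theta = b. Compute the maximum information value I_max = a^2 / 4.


For 2PL, max info at theta = b = 0.51
I_max = a^2 / 4 = 1.35^2 / 4
= 1.8225 / 4
I_max = 0.4556

0.4556


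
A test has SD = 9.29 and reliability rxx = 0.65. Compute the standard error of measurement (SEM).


SEM = SD * sqrt(1 - rxx)
SEM = 9.29 * sqrt(1 - 0.65)
SEM = 9.29 * sqrt(0.35) = 9.29 * 0.591608
SEM = 5.496

5.496


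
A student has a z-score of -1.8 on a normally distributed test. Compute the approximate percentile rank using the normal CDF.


CDF(z) = 0.5 * (1 + erf(z/sqrt(2)))
erf(-1.2728) = -0.9281
CDF = 0.0359
Percentile rank = 0.0359 * 100 = 3.59

3.59


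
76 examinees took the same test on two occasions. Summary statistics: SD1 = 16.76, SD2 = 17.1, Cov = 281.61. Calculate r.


r = cov(X,Y) / (SD_X * SD_Y)
r = 281.61 / (16.76 * 17.1)
r = 281.61 / 286.596
r = 0.9826

0.9826


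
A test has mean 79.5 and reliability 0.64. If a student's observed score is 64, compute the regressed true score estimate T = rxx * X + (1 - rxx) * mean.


T_est = rxx * X + (1 - rxx) * mean
T_est = 0.64 * 64 + 0.36 * 79.5
T_est = 40.96 + 28.62
T_est = 69.58

69.58


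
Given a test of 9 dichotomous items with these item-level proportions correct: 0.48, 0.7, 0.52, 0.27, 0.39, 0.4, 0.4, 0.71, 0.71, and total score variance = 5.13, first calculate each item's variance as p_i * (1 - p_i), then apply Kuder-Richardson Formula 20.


For each item, compute p_i * q_i:
  Item 1: 0.48 * 0.52 = 0.2496
  Item 2: 0.7 * 0.3 = 0.21
  Item 3: 0.52 * 0.48 = 0.2496
  Item 4: 0.27 * 0.73 = 0.1971
  Item 5: 0.39 * 0.61 = 0.2379
  Item 6: 0.4 * 0.6 = 0.24
  Item 7: 0.4 * 0.6 = 0.24
  Item 8: 0.71 * 0.29 = 0.2059
  Item 9: 0.71 * 0.29 = 0.2059
Sum(p_i * q_i) = 0.2496 + 0.21 + 0.2496 + 0.1971 + 0.2379 + 0.24 + 0.24 + 0.2059 + 0.2059 = 2.036
KR-20 = (k/(k-1)) * (1 - Sum(p_i*q_i) / Var_total)
= (9/8) * (1 - 2.036/5.13)
= 1.125 * 0.6031
KR-20 = 0.6785

0.6785


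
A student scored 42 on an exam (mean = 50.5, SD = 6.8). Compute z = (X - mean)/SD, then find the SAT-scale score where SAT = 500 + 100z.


z = (X - mean) / SD = (42 - 50.5) / 6.8
z = -8.5 / 6.8
z = -1.25
SAT-scale = SAT = 500 + 100z
Carry z at full precision (z = -8.5 / 6.8) into the conversion:
SAT-scale = 500 + 100 * (-8.5 / 6.8) = 500 + -850 / 6.8
SAT-scale = 500 + -125.0
SAT-scale = 375.0

375.0


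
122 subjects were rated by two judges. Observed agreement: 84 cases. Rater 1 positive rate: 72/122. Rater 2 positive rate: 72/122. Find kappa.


P_o = 84/122 = 0.688525
P_e = (72*72 + 50*50) / 14884 = 0.516259
kappa = (P_o - P_e) / (1 - P_e)
kappa = (0.688525 - 0.516259) / (1 - 0.516259)
kappa = 0.3561

0.3561


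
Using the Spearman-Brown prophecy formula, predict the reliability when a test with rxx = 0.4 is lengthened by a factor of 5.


r_new = (n * rxx) / (1 + (n-1) * rxx)
r_new = (5 * 0.4) / (1 + 4 * 0.4)
r_new = 2.0 / 2.6
r_new = 0.7692

0.7692


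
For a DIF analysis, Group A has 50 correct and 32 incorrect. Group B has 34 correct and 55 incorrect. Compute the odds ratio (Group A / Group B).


Odds_A = 50/32 = 1.5625
Odds_B = 34/55 = 0.6182
OR = Odds_A / Odds_B = 1.5625 / 0.6182
Exactly, OR = (50 * 55) / (32 * 34) = 2750 / 1088
OR = 2.5276

2.5276


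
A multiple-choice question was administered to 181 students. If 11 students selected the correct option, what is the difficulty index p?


Item difficulty p = number correct / total examinees
p = 11 / 181
p = 0.0608

0.0608


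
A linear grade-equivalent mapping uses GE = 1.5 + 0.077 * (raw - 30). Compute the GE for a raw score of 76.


raw - median = 76 - 30 = 46
slope * diff = 0.077 * 46 = 3.542
GE = 1.5 + 3.542
GE = 5.042

5.042


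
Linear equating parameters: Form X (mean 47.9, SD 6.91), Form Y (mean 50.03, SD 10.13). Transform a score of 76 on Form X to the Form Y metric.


slope = SD_Y / SD_X = 10.13 / 6.91 ~ 1.466
intercept = mean_Y - slope * mean_X = 50.03 - (10.13 / 6.91) * 47.9 ~ -20.191
Y = slope * X + intercept. To avoid rounding drift from the rounded slope/intercept, evaluate the equivalent form Y = mean_Y + SD_Y * (X - mean_X) / SD_X at full precision:
Y = 50.03 + 10.13 * (76 - 47.9) / 6.91
Y = 50.03 + 10.13 * 28.1 / 6.91
Y = 50.03 + 284.653 / 6.91
Y = 50.03 + 41.1944
Y = 91.2244

91.2244


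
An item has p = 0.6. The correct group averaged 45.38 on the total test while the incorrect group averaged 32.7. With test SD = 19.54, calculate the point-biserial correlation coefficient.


q = 1 - p = 0.4
rpb = ((M1 - M0) / SD) * sqrt(p * q)
rpb = ((45.38 - 32.7) / 19.54) * sqrt(0.6 * 0.4)
rpb = 0.3179

0.3179


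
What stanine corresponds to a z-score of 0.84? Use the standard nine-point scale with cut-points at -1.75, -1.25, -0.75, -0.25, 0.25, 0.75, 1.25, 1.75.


Stanine boundaries: [-1.75, -1.25, -0.75, -0.25, 0.25, 0.75, 1.25, 1.75]
z = 0.84
Check each boundary:
  z >= -1.75 -> could be stanine 2
  z >= -1.25 -> could be stanine 3
  z >= -0.75 -> could be stanine 4
  z >= -0.25 -> could be stanine 5
  z >= 0.25 -> could be stanine 6
  z >= 0.75 -> could be stanine 7
  z < 1.25
  z < 1.75
Highest qualifying boundary gives stanine = 7

7


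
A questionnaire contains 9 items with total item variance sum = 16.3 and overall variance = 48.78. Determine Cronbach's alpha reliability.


alpha = (k/(k-1)) * (1 - sum(si^2)/s_total^2)
= (9/8) * (1 - 16.3/48.78)
alpha = 0.7491

0.7491


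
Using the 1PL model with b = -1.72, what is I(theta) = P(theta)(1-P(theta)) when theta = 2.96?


P = 1/(1+exp(-(2.96--1.72))) = 0.9908
I = P*(1-P) = 0.9908 * 0.0092
I = 0.0091

0.0091


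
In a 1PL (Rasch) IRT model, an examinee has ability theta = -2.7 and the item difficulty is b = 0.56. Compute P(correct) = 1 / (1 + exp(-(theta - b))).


theta - b = -2.7 - 0.56 = -3.26
exp(-(theta - b)) = exp(3.26) = 26.0495
P = 1 / (1 + 26.0495)
P = 0.037

0.037


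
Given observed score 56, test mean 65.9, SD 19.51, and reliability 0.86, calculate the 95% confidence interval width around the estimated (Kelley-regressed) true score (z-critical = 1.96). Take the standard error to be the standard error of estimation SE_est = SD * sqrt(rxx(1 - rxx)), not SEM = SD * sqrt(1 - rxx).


True score estimate = 0.86*56 + 0.14*65.9 = 57.386
SE_est = SD * sqrt(rxx * (1 - rxx)) = 19.51 * sqrt(0.86 * 0.14) = 19.51 * sqrt(0.1204) = 6.769717
CI = T_est +/- z * SE_est, so width = 2 * z * SE_est = 2 * 1.96 * 6.769717
Width = 26.5373

26.5373


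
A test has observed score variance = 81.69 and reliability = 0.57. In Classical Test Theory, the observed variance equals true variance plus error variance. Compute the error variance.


var_true = rxx * var_obs = 0.57 * 81.69 = 46.5633
var_error = var_obs - var_true
var_error = 81.69 - 46.5633
var_error = 35.1267

35.1267


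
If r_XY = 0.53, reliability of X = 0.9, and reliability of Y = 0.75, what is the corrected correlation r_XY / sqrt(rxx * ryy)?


r_corrected = rxy / sqrt(rxx * ryy)
= 0.53 / sqrt(0.9 * 0.75)
= 0.53 / sqrt(0.675)
= 0.53 / 0.821584
r_corrected = 0.6451

0.6451


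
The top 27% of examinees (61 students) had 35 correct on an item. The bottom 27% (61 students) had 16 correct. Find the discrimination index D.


p_upper = 35/61 = 0.5738
p_lower = 16/61 = 0.2623
D = 0.5738 - 0.2623 = 0.3115

0.3115


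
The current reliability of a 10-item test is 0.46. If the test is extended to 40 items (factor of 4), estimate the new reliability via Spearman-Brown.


r_new = (n * rxx) / (1 + (n-1) * rxx)
r_new = (4 * 0.46) / (1 + 3 * 0.46)
r_new = 1.84 / 2.38
r_new = 0.7731

0.7731


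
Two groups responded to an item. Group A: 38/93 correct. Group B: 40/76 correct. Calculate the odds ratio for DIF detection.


Odds_A = 38/55 = 0.6909
Odds_B = 40/36 = 1.1111
OR = Odds_A / Odds_B = 0.6909 / 1.1111
Exactly, OR = (38 * 36) / (55 * 40) = 1368 / 2200
OR = 0.6218

0.6218


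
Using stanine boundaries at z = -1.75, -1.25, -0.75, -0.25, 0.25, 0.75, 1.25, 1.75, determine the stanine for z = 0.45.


Stanine boundaries: [-1.75, -1.25, -0.75, -0.25, 0.25, 0.75, 1.25, 1.75]
z = 0.45
Check each boundary:
  z >= -1.75 -> could be stanine 2
  z >= -1.25 -> could be stanine 3
  z >= -0.75 -> could be stanine 4
  z >= -0.25 -> could be stanine 5
  z >= 0.25 -> could be stanine 6
  z < 0.75
  z < 1.25
  z < 1.75
Highest qualifying boundary gives stanine = 6

6


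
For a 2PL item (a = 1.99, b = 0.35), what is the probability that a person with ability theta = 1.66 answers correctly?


a*(theta - b) = 1.99 * (1.66 - 0.35) = 2.6069
exp(-2.6069) = 0.0738
P = 1 / (1 + 0.0738)
P = 0.9313

0.9313


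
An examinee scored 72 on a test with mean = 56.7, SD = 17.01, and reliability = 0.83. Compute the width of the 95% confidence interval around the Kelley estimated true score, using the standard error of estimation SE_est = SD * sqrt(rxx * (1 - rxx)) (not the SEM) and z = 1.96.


True score estimate = 0.83*72 + 0.17*56.7 = 69.399
SE_est = SD * sqrt(rxx * (1 - rxx)) = 17.01 * sqrt(0.83 * 0.17) = 17.01 * sqrt(0.1411) = 6.389514
CI = T_est +/- z * SE_est, so width = 2 * z * SE_est = 2 * 1.96 * 6.389514
Width = 25.0469

25.0469


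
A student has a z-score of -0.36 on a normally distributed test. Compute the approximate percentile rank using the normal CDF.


CDF(z) = 0.5 * (1 + erf(z/sqrt(2)))
erf(-0.2546) = -0.2812
CDF = 0.3594
Percentile rank = 0.3594 * 100 = 35.94

35.94


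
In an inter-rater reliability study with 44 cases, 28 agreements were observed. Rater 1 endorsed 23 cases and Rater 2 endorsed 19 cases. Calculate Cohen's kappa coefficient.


P_o = 28/44 = 0.636364
P_e = (23*19 + 21*25) / 1936 = 0.496901
kappa = (P_o - P_e) / (1 - P_e)
kappa = (0.636364 - 0.496901) / (1 - 0.496901)
kappa = 0.2772

0.2772
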